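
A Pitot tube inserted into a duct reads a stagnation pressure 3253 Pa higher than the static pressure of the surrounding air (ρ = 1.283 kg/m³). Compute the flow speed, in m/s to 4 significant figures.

Bernoulli between the free stream and the stagnation point: ½ρv² = P_stag − P_static.
v = √(2ΔP/ρ) = √(2·3253/1.283) = 71.21 m/s.

v ≈ 71.21 m/s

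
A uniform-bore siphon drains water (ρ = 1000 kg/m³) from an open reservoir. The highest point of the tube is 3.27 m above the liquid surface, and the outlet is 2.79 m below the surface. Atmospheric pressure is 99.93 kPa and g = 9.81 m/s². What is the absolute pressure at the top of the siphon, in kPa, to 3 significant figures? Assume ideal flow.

P_top ≈ 40.5 kPa

Bernoulli surface→outlet gives ½v² = g·h_out, so v = √(2·9.81·2.79) = 7.40 m/s.
Continuity keeps v the same throughout the tube; from surface to crest, P_atm + 0 = P_top + ½ρv² + ρg·h_top.
P_top = 99930 − ½·1000·7.40² − 1000·9.81·3.27 = 40500 Pa.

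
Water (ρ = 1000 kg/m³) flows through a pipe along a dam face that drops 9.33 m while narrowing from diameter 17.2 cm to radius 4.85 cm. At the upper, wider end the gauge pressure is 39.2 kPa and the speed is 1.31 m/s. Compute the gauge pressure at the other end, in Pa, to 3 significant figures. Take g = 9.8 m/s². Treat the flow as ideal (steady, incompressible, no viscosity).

P₂ = 123000 Pa

Mass conservation (A₁v₁ = A₂v₂) gives v₂ = 1.31 × 232/73.9 = 4.12 m/s.
Applying Bernoulli between the two ends and solving for P₂: P₂ = P₁ + ½ρ(v₁² − v₂²) − ρgΔh.
P₂ = 39200 + ½·1000·(1.31² − 4.12²) − 1000·9.8·(−9.33) = 39200 + (-7620) − (-91400) = 123000 Pa.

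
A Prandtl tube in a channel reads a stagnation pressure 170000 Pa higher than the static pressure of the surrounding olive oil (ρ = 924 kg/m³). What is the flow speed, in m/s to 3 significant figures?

The dynamic pressure equals the rise in static pressure at the stagnation point: ΔP = ½ρv².
v = √(2ΔP/ρ) = √(2·170000/924) = 19.2 m/s.

19.2 m/s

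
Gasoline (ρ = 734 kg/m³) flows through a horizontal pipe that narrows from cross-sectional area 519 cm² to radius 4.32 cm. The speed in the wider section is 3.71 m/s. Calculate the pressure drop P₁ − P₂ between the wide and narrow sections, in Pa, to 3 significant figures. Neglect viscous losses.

Mass conservation (A₁v₁ = A₂v₂) gives v₂ = 3.71 × 519/58.6 = 32.8 m/s.
Bernoulli (h₁ = h₂): P₁ − P₂ = ½ρ(v₂² − v₁²).
P₁ − P₂ = ½·734·(32.8² − 3.71²) = ½·734·1060 = 391000 Pa.

ΔP ≈ 391000 Pa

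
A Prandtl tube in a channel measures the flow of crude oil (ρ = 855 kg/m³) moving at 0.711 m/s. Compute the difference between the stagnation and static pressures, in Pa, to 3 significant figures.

At the stagnation point the flow is brought to rest, so Bernoulli gives P_stag − P_static = ½ρv².
ΔP = ½·855·0.711² = 216 Pa.

216 Pa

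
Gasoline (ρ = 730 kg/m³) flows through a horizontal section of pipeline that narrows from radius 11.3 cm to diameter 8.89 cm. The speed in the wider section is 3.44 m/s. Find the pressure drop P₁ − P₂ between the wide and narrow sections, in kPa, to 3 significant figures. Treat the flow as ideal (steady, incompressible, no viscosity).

176 kPa

Mass conservation (A₁v₁ = A₂v₂) gives v₂ = 3.44 × 401/62.1 = 22.2 m/s.
With no height change, Bernoulli's equation is P₁ + ½ρv₁² = P₂ + ½ρv₂².
P₁ − P₂ = ½·730·(22.2² − 3.44²) = ½·730·482 = 176000 Pa.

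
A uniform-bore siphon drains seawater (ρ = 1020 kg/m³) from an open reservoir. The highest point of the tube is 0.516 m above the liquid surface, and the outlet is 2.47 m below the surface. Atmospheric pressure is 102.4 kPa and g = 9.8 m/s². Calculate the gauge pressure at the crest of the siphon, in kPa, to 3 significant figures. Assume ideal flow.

Bernoulli surface→outlet gives ½v² = g·h_out, so v = √(2·9.8·2.47) = 6.96 m/s.
Continuity keeps v the same throughout the tube; from surface to crest, P_atm + 0 = P_top + ½ρv² + ρg·h_top.
P_top = 102400 − ½·1020·6.96² − 1020·9.8·0.516 = 72600 Pa. So P_gauge = P_top − P_atm = -29800 Pa.

P_gauge = -29.8 kPa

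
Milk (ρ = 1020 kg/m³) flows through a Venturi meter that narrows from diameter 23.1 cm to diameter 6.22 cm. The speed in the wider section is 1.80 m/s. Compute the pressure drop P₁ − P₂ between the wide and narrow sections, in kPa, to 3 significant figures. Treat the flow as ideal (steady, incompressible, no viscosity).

313 kPa

Continuity gives A₁v₁ = A₂v₂, so v₂ = (419 cm²)/(30.4 cm²) × 1.80 m/s = 24.8 m/s.
Along the horizontal streamline, P + ½ρv² is constant.
P₁ − P₂ = ½·1020·(24.8² − 1.80²) = ½·1020·613 = 313000 Pa.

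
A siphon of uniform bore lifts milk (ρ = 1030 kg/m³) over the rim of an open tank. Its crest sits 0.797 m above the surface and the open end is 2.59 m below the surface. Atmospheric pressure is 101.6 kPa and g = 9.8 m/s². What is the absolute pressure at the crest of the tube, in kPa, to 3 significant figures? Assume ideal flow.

67.4 kPa

From the surface to the outlet (both open to atmosphere, surface at rest): v = √(2g·h_out) = √(2·9.8·2.59) = 7.12 m/s.
With constant cross-section the crest speed equals v; applying Bernoulli from the surface up to the crest, P_top = P_atm − ½ρv² − ρg·h_top.
P_top = 101600 − ½·1030·7.12² − 1030·9.8·0.797 = 67400 Pa.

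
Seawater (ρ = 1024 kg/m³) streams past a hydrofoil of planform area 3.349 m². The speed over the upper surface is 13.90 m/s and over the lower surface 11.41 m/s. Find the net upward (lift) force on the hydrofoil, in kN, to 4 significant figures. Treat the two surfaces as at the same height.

108.1 kN

With equal heights on the two surfaces, Bernoulli gives P_lower − P_upper = ½ρ(v_upper² − v_lower²).
ΔP = ½·1024·(13.90² − 11.41²) = 32270 Pa.
Lift = ΔP · A = 32270 × 3.349 = 108100 N.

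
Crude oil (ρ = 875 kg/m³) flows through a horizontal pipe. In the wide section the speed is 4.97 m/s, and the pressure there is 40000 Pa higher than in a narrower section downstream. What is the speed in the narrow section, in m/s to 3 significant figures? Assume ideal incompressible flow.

Along the level pipe P + ½ρv² is conserved, hence v₂² = v₁² + 2(P₁ − P₂)/ρ.
v₂ = √(4.97² + 2·40000/875) = √(24.7 + 91.4) = 10.8 m/s.

v₂ ≈ 10.8 m/s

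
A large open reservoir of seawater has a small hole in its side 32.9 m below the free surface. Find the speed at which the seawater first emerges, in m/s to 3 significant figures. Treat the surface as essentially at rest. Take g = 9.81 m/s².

The surface is effectively still and both ends are open, so ½v² = gh and v = √(2·9.81·32.9) = 25.4 m/s.

v ≈ 25.4 m/s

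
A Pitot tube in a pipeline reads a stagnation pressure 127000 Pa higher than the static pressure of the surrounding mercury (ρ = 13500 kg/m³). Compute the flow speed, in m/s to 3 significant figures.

v = 4.34 m/s

At the stagnation point the flow is brought to rest, so Bernoulli gives P_stag − P_static = ½ρv².
v = √(2ΔP/ρ) = √(2·127000/13500) = 4.34 m/s.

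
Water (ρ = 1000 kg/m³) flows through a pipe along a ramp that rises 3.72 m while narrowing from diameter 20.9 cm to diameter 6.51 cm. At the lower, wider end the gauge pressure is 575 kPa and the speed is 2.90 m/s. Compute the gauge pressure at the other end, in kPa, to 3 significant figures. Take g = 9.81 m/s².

P₂ ≈ 96.0 kPa

The volume flow rate is constant, so v₂ = (A₁/A₂)v₁ = (343/33.3)·2.90 = 29.9 m/s.
Energy conservation along the streamline gives P₂ = P₁ − ½ρ(v₂² − v₁²) − ρg(h₂ − h₁).
P₂ = 575000 + ½·1000·(2.90² − 29.9²) − 1000·9.81·(+3.72) = 575000 + (-443000) − (36500) = 96000 Pa.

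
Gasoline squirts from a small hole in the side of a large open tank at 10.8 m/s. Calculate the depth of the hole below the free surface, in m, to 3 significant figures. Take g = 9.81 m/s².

Torricelli: v = √(2gh), so h = v²/(2g).
h = 10.8²/(2·9.81) = 117/19.62 = 5.94 m.

5.94 m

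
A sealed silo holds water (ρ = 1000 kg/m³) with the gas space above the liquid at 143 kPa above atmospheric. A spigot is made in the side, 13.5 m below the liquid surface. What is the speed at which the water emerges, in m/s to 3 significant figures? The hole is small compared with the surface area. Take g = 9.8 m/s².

Take point 1 at the surface (v₁ ≈ 0) and point 2 at the hole (at atmospheric pressure). Bernoulli: P₁ + ρg h = P_atm + ½ρv₂².
With P₁ − P_atm = 143000 Pa, v₂ = √(2gh + 2ΔP/ρ) = √(2·9.8·13.5 + 2·143000/1000) = 23.5 m/s.

v ≈ 23.5 m/s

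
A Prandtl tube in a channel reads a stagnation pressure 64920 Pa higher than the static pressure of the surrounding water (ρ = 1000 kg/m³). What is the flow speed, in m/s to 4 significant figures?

The dynamic pressure equals the rise in static pressure at the stagnation point: ΔP = ½ρv².
v = √(2ΔP/ρ) = √(2·64920/1000) = 11.39 m/s.

v ≈ 11.39 m/s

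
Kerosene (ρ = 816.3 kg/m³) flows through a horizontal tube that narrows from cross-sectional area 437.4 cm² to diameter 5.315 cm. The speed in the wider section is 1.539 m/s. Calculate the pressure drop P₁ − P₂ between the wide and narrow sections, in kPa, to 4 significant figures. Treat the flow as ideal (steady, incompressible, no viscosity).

The volume flow rate is constant, so v₂ = (A₁/A₂)v₁ = (437.4/22.19)·1.539 = 30.34 m/s.
With no height change, Bernoulli's equation is P₁ + ½ρv₁² = P₂ + ½ρv₂².
P₁ − P₂ = ½·816.3·(30.34² − 1.539²) = ½·816.3·918.2 = 374800 Pa.

ΔP ≈ 374.8 kPa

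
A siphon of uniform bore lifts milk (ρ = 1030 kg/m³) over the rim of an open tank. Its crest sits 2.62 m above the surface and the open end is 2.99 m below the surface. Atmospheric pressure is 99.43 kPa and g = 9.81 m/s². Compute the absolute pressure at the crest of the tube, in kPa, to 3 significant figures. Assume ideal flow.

From the surface to the outlet (both open to atmosphere, surface at rest): v = √(2g·h_out) = √(2·9.81·2.99) = 7.66 m/s.
Continuity keeps v the same throughout the tube; from surface to crest, P_atm + 0 = P_top + ½ρv² + ρg·h_top.
P_top = 99430 − ½·1030·7.66² − 1030·9.81·2.62 = 42700 Pa.

42.7 kPa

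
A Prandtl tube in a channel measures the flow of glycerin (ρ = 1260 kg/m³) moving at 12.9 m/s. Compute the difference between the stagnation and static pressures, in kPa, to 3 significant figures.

ΔP = 105 kPa

Bernoulli between the free stream and the stagnation point: ½ρv² = P_stag − P_static.
ΔP = ½·1260·12.9² = 105000 Pa.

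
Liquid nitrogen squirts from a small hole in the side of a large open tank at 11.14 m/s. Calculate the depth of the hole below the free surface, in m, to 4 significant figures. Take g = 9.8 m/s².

Torricelli: v = √(2gh), so h = v²/(2g).
h = 11.14²/(2·9.8) = 124.1/19.60 = 6.332 m.

h ≈ 6.332 m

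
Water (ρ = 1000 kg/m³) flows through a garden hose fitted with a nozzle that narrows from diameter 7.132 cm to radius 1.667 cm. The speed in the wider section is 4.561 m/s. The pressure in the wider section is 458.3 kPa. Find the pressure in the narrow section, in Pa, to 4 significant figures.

Continuity gives A₁v₁ = A₂v₂, so v₂ = (39.95 cm²)/(8.730 cm²) × 4.561 m/s = 20.87 m/s.
Along the horizontal streamline, P + ½ρv² is constant.
P₂ = P₁ − ½ρ(v₂² − v₁²) = 458300 − ½·1000·(20.87² − 4.561²) = 458300 − 207400 = 250900 Pa.

P₂ ≈ 250900 Pa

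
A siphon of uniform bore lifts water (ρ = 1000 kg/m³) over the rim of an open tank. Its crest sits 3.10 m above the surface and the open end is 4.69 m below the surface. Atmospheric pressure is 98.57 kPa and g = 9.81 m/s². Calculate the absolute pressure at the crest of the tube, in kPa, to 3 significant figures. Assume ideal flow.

P_top ≈ 22.2 kPa

The outlet speed comes from Torricelli: v = √(2g·4.69) = 9.59 m/s.
Continuity keeps v the same throughout the tube; from surface to crest, P_atm + 0 = P_top + ½ρv² + ρg·h_top.
P_top = 98570 − ½·1000·9.59² − 1000·9.81·3.10 = 22200 Pa.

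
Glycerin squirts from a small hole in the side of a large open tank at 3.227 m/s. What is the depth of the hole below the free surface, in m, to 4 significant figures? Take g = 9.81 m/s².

For a small hole in a large open tank, ½v² = gh, giving h = v²/(2g).
h = 3.227²/(2·9.81) = 10.41/19.62 = 0.5308 m.

0.5308 m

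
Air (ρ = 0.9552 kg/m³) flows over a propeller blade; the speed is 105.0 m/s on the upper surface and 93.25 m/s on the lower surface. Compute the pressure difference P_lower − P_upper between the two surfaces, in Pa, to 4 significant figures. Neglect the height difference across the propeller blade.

Bernoulli (same height): P_lower − P_upper = ½ρ(v_upper² − v_lower²).
ΔP = ½·0.9552·(105.0² − 93.25²) = 1113 Pa.

ΔP ≈ 1113 Pa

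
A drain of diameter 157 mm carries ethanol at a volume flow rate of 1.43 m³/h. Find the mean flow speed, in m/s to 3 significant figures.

v ≈ 0.0205 m/s

Q = 1.43 m³/h = 0.000397 m³/s.
v = Q/A = 0.000397 / 0.0194 = 0.0205 m/s.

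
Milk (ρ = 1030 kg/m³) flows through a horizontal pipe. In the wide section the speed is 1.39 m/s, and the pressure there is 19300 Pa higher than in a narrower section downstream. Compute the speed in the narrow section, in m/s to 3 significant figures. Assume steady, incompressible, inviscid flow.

6.28 m/s

With h₁ = h₂, rearranging Bernoulli gives v₂ = √(v₁² + 2ΔP/ρ).
v₂ = √(1.39² + 2·19300/1030) = √(1.93 + 37.5) = 6.28 m/s.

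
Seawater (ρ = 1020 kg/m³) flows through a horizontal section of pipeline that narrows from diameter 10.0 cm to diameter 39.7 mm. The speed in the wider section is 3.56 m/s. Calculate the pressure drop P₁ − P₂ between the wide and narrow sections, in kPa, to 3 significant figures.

ΔP ≈ 254 kPa

The volume flow rate is constant, so v₂ = (A₁/A₂)v₁ = (78.5/12.4)·3.56 = 22.6 m/s.
The pipe is horizontal, so Bernoulli reduces to P₁ + ½ρv₁² = P₂ + ½ρv₂².
P₁ − P₂ = ½·1020·(22.6² − 3.56²) = ½·1020·498 = 254000 Pa.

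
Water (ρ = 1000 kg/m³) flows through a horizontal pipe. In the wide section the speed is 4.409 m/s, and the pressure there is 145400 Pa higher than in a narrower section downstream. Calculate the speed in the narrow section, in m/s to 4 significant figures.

v₂ ≈ 17.61 m/s

Along the level pipe P + ½ρv² is conserved, hence v₂² = v₁² + 2(P₁ − P₂)/ρ.
v₂ = √(4.409² + 2·145400/1000) = √(19.44 + 290.8) = 17.61 m/s.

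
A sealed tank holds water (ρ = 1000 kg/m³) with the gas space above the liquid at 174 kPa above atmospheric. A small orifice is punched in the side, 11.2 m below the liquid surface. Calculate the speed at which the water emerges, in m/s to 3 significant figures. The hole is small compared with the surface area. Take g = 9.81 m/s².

Take point 1 at the surface (v₁ ≈ 0) and point 2 at the hole (at atmospheric pressure). Bernoulli: P₁ + ρg h = P_atm + ½ρv₂².
With P₁ − P_atm = 174000 Pa, v₂ = √(2gh + 2ΔP/ρ) = √(2·9.81·11.2 + 2·174000/1000) = 23.8 m/s.

v = 23.8 m/s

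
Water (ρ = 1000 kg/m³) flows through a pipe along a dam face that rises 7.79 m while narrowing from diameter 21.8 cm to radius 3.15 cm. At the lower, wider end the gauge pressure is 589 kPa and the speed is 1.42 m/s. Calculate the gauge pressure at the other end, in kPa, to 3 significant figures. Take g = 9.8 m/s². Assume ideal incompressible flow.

P₂ ≈ 369 kPa

Mass conservation (A₁v₁ = A₂v₂) gives v₂ = 1.42 × 373/31.2 = 17.0 m/s.
Energy conservation along the streamline gives P₂ = P₁ − ½ρ(v₂² − v₁²) − ρg(h₂ − h₁).
P₂ = 589000 + ½·1000·(1.42² − 17.0²) − 1000·9.8·(+7.79) = 589000 + (-144000) − (76300) = 369000 Pa.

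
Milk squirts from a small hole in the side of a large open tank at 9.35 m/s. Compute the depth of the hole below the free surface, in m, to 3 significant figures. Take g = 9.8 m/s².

h ≈ 4.46 m

Torricelli: v = √(2gh), so h = v²/(2g).
h = 9.35²/(2·9.8) = 87.4/19.60 = 4.46 m.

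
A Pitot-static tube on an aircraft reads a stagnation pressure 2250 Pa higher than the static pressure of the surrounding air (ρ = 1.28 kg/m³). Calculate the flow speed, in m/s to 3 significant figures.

At the stagnation point the flow is brought to rest, so Bernoulli gives P_stag − P_static = ½ρv².
v = √(2ΔP/ρ) = √(2·2250/1.28) = 59.3 m/s.

v ≈ 59.3 m/s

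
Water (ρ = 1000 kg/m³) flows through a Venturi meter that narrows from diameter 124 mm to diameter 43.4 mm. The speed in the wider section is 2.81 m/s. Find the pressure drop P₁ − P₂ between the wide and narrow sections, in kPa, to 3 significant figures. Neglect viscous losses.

ΔP ≈ 259 kPa

Continuity gives A₁v₁ = A₂v₂, so v₂ = (121 cm²)/(14.8 cm²) × 2.81 m/s = 22.9 m/s.
The pipe is horizontal, so Bernoulli reduces to P₁ + ½ρv₁² = P₂ + ½ρv₂².
P₁ − P₂ = ½·1000·(22.9² − 2.81²) = ½·1000·518 = 259000 Pa.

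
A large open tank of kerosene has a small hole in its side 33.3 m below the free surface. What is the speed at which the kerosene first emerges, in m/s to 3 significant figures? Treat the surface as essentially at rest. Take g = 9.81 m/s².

25.6 m/s

With the surface at rest and both surface and jet at atmospheric pressure, Bernoulli gives ρg h = ½ρv², so v = √(2gh) = √(2·9.81·33.3) = 25.6 m/s.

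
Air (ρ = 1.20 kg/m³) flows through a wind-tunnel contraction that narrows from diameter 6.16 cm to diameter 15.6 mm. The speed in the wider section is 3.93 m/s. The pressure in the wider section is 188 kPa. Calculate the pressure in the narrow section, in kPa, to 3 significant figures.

P₂ ≈ 186 kPa

Continuity gives A₁v₁ = A₂v₂, so v₂ = (29.8 cm²)/(1.91 cm²) × 3.93 m/s = 61.3 m/s.
With no height change, Bernoulli's equation is P₁ + ½ρv₁² = P₂ + ½ρv₂².
P₂ = P₁ − ½ρ(v₂² − v₁²) = 188000 − ½·1.20·(61.3² − 3.93²) = 188000 − 2240 = 186000 Pa.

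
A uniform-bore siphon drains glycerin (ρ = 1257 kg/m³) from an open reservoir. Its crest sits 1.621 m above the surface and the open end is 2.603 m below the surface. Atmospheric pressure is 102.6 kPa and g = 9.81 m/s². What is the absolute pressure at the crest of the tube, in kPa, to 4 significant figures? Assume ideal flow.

P_top ≈ 50.51 kPa

The outlet speed comes from Torricelli: v = √(2g·2.603) = 7.146 m/s.
Continuity keeps v the same throughout the tube; from surface to crest, P_atm + 0 = P_top + ½ρv² + ρg·h_top.
P_top = 102600 − ½·1257·7.146² − 1257·9.81·1.621 = 50510 Pa.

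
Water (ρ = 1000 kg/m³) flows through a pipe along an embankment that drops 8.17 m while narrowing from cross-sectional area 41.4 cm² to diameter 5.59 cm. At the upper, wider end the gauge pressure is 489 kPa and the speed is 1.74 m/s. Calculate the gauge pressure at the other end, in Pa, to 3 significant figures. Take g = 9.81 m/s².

P₂ ≈ 566000 Pa

Mass conservation (A₁v₁ = A₂v₂) gives v₂ = 1.74 × 41.4/24.5 = 2.94 m/s.
Applying Bernoulli between the two ends and solving for P₂: P₂ = P₁ + ½ρ(v₁² − v₂²) − ρgΔh.
P₂ = 489000 + ½·1000·(1.74² − 2.94²) − 1000·9.81·(−8.17) = 489000 + (-2790) − (-80100) = 566000 Pa.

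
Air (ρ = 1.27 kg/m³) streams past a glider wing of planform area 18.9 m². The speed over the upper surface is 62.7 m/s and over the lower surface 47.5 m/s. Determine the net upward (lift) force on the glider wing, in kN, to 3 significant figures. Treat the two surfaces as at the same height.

The faster flow above has the lower pressure; Bernoulli (same height) gives ΔP = ½ρ(v_up² − v_low²).
ΔP = ½·1.27·(62.7² − 47.5²) = 1060 Pa.
Lift = ΔP · A = 1060 × 18.9 = 20100 N.

F = 20.1 kN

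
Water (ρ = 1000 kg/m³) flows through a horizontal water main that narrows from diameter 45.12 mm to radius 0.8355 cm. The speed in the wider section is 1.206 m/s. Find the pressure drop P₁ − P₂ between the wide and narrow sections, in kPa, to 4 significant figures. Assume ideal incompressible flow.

Continuity gives A₁v₁ = A₂v₂, so v₂ = (15.99 cm²)/(2.193 cm²) × 1.206 m/s = 8.793 m/s.
Bernoulli (h₁ = h₂): P₁ − P₂ = ½ρ(v₂² − v₁²).
P₁ − P₂ = ½·1000·(8.793² − 1.206²) = ½·1000·75.86 = 37930 Pa.

37.93 kPa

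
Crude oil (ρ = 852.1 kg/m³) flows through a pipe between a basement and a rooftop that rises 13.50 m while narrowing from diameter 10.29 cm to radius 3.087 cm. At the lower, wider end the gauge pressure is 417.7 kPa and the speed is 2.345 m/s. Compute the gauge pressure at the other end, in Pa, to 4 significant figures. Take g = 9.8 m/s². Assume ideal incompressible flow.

By continuity, v₂ = v₁·A₁/A₂ = 2.345·(83.16/29.94) = 6.514 m/s.
Energy conservation along the streamline gives P₂ = P₁ − ½ρ(v₂² − v₁²) − ρg(h₂ − h₁).
P₂ = 417700 + ½·852.1·(2.345² − 6.514²) − 852.1·9.8·(+13.50) = 417700 + (-15730) − (112700) = 289200 Pa.

289200 Pa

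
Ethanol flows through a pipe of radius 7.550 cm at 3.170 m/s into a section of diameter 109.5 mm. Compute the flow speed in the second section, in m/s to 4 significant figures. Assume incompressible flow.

Continuity gives A₁v₁ = A₂v₂, so v₂ = (179.1 cm²)/(94.17 cm²) × 3.170 m/s = 6.028 m/s.

v₂ = 6.028 m/s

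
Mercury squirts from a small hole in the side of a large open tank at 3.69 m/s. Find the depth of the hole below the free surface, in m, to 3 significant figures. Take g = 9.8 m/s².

0.695 m

For a small hole in a large open tank, ½v² = gh, giving h = v²/(2g).
h = 3.69²/(2·9.8) = 13.6/19.60 = 0.695 m.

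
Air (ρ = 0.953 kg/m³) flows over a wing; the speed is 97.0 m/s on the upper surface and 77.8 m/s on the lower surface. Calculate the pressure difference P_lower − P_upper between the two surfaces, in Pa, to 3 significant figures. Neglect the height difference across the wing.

ΔP ≈ 1600 Pa

The pressure is lower where the speed is higher: ΔP = ½ρ(v_up² − v_low²).
ΔP = ½·0.953·(97.0² − 77.8²) = 1600 Pa.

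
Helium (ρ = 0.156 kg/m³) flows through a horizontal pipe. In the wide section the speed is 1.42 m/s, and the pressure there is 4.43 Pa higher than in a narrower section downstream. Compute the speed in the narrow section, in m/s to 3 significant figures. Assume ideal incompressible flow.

Along the level pipe P + ½ρv² is conserved, hence v₂² = v₁² + 2(P₁ − P₂)/ρ.
v₂ = √(1.42² + 2·4.43/0.156) = √(2.02 + 56.8) = 7.67 m/s.

v₂ ≈ 7.67 m/s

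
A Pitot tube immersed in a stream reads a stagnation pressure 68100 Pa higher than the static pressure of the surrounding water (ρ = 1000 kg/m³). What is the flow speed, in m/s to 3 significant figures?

At the stagnation point the flow is brought to rest, so Bernoulli gives P_stag − P_static = ½ρv².
v = √(2ΔP/ρ) = √(2·68100/1000) = 11.7 m/s.

v ≈ 11.7 m/s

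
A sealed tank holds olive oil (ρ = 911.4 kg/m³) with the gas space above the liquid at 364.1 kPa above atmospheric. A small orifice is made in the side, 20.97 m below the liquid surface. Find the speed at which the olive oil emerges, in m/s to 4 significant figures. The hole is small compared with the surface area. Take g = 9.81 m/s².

v ≈ 34.79 m/s

Take point 1 at the surface (v₁ ≈ 0) and point 2 at the hole (at atmospheric pressure). Bernoulli: P₁ + ρg h = P_atm + ½ρv₂².
With P₁ − P_atm = 364100 Pa, v₂ = √(2gh + 2ΔP/ρ) = √(2·9.81·20.97 + 2·364100/911.4) = 34.79 m/s.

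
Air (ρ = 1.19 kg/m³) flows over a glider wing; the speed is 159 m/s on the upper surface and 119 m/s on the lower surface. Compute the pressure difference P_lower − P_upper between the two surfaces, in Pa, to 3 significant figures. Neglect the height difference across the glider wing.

The pressure is lower where the speed is higher: ΔP = ½ρ(v_up² − v_low²).
ΔP = ½·1.19·(159² − 119²) = 6620 Pa.

6620 Pa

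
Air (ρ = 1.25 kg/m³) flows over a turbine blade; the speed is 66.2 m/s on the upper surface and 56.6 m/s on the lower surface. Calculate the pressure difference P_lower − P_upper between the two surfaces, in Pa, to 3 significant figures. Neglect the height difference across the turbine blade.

737 Pa

With negligible Δh, P + ½ρv² is constant, so P_low − P_up = ½ρ(v_up² − v_low²).
ΔP = ½·1.25·(66.2² − 56.6²) = 737 Pa.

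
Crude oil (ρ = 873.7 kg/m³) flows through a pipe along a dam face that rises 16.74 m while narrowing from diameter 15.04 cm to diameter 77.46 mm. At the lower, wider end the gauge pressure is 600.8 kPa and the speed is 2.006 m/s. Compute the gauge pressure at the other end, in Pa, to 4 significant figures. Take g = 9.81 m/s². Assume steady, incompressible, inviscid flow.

Continuity gives A₁v₁ = A₂v₂, so v₂ = (177.7 cm²)/(47.12 cm²) × 2.006 m/s = 7.563 m/s.
Applying Bernoulli between the two ends and solving for P₂: P₂ = P₁ + ½ρ(v₁² − v₂²) − ρgΔh.
P₂ = 600800 + ½·873.7·(2.006² − 7.563²) − 873.7·9.81·(+16.74) = 600800 + (-23230) − (143500) = 434100 Pa.

P₂ ≈ 434100 Pa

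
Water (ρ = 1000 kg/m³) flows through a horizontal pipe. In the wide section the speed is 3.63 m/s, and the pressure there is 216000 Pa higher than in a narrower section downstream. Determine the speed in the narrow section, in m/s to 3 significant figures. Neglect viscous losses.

Horizontal Bernoulli: P₁ + ½ρv₁² = P₂ + ½ρv₂², so v₂² = v₁² + 2(P₁ − P₂)/ρ.
v₂ = √(3.63² + 2·216000/1000) = √(13.2 + 432) = 21.1 m/s.

21.1 m/s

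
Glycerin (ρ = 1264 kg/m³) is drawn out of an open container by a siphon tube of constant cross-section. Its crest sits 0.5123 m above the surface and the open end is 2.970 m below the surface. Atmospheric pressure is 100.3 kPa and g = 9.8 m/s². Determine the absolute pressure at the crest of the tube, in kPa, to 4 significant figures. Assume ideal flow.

The outlet speed comes from Torricelli: v = √(2g·2.970) = 7.630 m/s.
The bore is uniform, so the speed at the crest is the same v. Bernoulli surface→crest: P_atm = P_top + ½ρv² + ρg·h_top.
P_top = 100300 − ½·1264·7.630² − 1264·9.8·0.5123 = 57160 Pa.

P_top ≈ 57.16 kPa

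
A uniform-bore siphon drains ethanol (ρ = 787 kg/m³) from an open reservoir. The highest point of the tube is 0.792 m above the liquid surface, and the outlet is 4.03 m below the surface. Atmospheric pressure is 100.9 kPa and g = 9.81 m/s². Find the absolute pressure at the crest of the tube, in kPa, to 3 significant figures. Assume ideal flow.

The outlet speed comes from Torricelli: v = √(2g·4.03) = 8.89 m/s.
Continuity keeps v the same throughout the tube; from surface to crest, P_atm + 0 = P_top + ½ρv² + ρg·h_top.
P_top = 100900 − ½·787·8.89² − 787·9.81·0.792 = 63700 Pa.

P_top ≈ 63.7 kPa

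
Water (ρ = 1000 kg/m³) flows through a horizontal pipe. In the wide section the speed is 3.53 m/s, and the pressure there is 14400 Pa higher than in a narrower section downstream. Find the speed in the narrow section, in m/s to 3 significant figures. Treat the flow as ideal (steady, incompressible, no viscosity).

With h₁ = h₂, rearranging Bernoulli gives v₂ = √(v₁² + 2ΔP/ρ).
v₂ = √(3.53² + 2·14400/1000) = √(12.5 + 28.8) = 6.42 m/s.

v₂ ≈ 6.42 m/s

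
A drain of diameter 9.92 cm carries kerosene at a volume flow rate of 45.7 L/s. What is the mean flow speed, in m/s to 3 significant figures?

Q = 45.7 L/s = 0.0457 m³/s.
v = Q/A = 0.0457 / 0.00773 = 5.91 m/s.

v ≈ 5.91 m/s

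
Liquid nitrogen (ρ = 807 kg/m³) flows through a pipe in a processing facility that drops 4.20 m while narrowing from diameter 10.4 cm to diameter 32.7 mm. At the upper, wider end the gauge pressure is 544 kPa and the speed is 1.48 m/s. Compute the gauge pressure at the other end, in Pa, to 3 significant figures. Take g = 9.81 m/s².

By continuity, v₂ = v₁·A₁/A₂ = 1.48·(84.9/8.40) = 15.0 m/s.
Applying Bernoulli between the two ends and solving for P₂: P₂ = P₁ + ½ρ(v₁² − v₂²) − ρgΔh.
P₂ = 544000 + ½·807·(1.48² − 15.0²) − 807·9.81·(−4.20) = 544000 + (-89500) − (-33300) = 488000 Pa.

P₂ ≈ 488000 Pa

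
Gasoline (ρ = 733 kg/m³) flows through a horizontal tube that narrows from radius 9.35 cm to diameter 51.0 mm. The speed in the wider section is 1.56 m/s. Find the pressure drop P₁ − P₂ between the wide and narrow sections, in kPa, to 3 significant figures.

The volume flow rate is constant, so v₂ = (A₁/A₂)v₁ = (275/20.4)·1.56 = 21.0 m/s.
Bernoulli (h₁ = h₂): P₁ − P₂ = ½ρ(v₂² − v₁²).
P₁ − P₂ = ½·733·(21.0² − 1.56²) = ½·733·437 = 160000 Pa.

ΔP ≈ 160 kPa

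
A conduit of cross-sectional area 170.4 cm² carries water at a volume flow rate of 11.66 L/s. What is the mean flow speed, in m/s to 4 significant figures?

Q = 11.66 L/s = 0.01166 m³/s.
v = Q/A = 0.01166 / 0.01704 = 0.6843 m/s.

v ≈ 0.6843 m/s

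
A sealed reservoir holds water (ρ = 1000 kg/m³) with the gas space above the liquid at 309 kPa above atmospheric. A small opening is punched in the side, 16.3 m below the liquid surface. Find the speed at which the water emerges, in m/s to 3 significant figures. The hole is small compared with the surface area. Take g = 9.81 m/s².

Take point 1 at the surface (v₁ ≈ 0) and point 2 at the hole (at atmospheric pressure). Bernoulli: P₁ + ρg h = P_atm + ½ρv₂².
With P₁ − P_atm = 309000 Pa, v₂ = √(2gh + 2ΔP/ρ) = √(2·9.81·16.3 + 2·309000/1000) = 30.6 m/s.

30.6 m/s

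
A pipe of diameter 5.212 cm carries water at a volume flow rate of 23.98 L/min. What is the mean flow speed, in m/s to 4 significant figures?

v = 0.1873 m/s

Q = 23.98 L/min = 0.0003997 m³/s.
v = Q/A = 0.0003997 / 0.002134 = 0.1873 m/s.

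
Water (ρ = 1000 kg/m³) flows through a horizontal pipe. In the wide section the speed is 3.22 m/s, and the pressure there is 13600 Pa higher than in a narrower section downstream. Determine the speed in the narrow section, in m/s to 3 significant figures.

With h₁ = h₂, rearranging Bernoulli gives v₂ = √(v₁² + 2ΔP/ρ).
v₂ = √(3.22² + 2·13600/1000) = √(10.4 + 27.2) = 6.13 m/s.

v₂ ≈ 6.13 m/s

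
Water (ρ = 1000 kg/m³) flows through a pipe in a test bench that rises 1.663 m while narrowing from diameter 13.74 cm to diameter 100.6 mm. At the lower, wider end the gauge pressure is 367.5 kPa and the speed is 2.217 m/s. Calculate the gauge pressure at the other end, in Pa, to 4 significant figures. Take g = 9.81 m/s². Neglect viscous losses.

Continuity gives A₁v₁ = A₂v₂, so v₂ = (148.3 cm²)/(79.49 cm²) × 2.217 m/s = 4.136 m/s.
Energy conservation along the streamline gives P₂ = P₁ − ½ρ(v₂² − v₁²) − ρg(h₂ − h₁).
P₂ = 367500 + ½·1000·(2.217² − 4.136²) − 1000·9.81·(+1.663) = 367500 + (-6094) − (16310) = 345100 Pa.

345100 Pa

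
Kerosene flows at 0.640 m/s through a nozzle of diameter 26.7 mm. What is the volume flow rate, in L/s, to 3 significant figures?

Q = A·v = 0.000560 m² × 0.640 m/s = 0.000358 m³/s.
Converting: 0.000358 m³/s × 1000 = 0.358 L/s.

Q ≈ 0.358 L/s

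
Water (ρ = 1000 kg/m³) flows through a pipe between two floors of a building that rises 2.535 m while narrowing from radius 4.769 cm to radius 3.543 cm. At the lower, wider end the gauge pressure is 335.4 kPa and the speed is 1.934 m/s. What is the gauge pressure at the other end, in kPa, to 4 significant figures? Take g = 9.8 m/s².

The volume flow rate is constant, so v₂ = (A₁/A₂)v₁ = (71.45/39.44)·1.934 = 3.504 m/s.
Bernoulli: P₁ + ½ρv₁² + ρg h₁ = P₂ + ½ρv₂² + ρg h₂, so P₂ = P₁ + ½ρ(v₁² − v₂²) − ρg(h₂ − h₁).
P₂ = 335400 + ½·1000·(1.934² − 3.504²) − 1000·9.8·(+2.535) = 335400 + (-4269) − (24840) = 306300 Pa.

306.3 kPa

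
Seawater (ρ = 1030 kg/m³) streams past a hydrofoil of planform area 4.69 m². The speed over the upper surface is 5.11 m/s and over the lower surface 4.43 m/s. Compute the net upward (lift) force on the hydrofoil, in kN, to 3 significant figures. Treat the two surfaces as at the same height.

From P + ½ρv² = const at equal height, P_low − P_up = ½ρ(v_up² − v_low²).
ΔP = ½·1030·(5.11² − 4.43²) = 3340 Pa.
Lift = ΔP · A = 3340 × 4.69 = 15700 N.

15.7 kN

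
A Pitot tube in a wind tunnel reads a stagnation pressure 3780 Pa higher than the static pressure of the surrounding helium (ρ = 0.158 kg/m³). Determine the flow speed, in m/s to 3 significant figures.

Bernoulli between the free stream and the stagnation point: ½ρv² = P_stag − P_static.
v = √(2ΔP/ρ) = √(2·3780/0.158) = 219 m/s.

v = 219 m/s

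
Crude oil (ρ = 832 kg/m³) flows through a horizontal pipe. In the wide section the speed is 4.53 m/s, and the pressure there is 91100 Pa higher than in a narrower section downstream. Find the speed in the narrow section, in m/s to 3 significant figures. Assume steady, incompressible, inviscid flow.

Horizontal Bernoulli: P₁ + ½ρv₁² = P₂ + ½ρv₂², so v₂² = v₁² + 2(P₁ − P₂)/ρ.
v₂ = √(4.53² + 2·91100/832) = √(20.5 + 219) = 15.5 m/s.

v₂ ≈ 15.5 m/s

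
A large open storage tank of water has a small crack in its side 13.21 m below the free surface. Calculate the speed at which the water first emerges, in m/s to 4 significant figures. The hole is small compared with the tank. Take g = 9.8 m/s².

Torricelli's result v = √(2gh) gives v = √(2·9.8·13.21) = 16.09 m/s.

v ≈ 16.09 m/s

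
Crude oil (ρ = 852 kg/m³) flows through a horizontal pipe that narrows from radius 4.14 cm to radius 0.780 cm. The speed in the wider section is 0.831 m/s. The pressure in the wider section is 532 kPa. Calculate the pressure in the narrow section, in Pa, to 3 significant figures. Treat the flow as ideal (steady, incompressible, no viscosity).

P₂ ≈ 299000 Pa

The volume flow rate is constant, so v₂ = (A₁/A₂)v₁ = (53.8/1.91)·0.831 = 23.4 m/s.
Bernoulli (h₁ = h₂): P₁ − P₂ = ½ρ(v₂² − v₁²).
P₂ = P₁ − ½ρ(v₂² − v₁²) = 532000 − ½·852·(23.4² − 0.831²) = 532000 − 233000 = 299000 Pa.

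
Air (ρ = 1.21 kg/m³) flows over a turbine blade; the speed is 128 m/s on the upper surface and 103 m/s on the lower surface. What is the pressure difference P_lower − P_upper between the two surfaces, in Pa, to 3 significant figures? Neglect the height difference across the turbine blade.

ΔP ≈ 3490 Pa

Bernoulli (same height): P_lower − P_upper = ½ρ(v_upper² − v_lower²).
ΔP = ½·1.21·(128² − 103²) = 3490 Pa.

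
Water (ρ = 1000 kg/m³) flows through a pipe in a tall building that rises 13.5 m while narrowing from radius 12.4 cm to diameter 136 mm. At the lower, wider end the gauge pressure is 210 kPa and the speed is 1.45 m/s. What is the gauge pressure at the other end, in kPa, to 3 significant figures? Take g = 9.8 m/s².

Continuity gives A₁v₁ = A₂v₂, so v₂ = (483 cm²)/(145 cm²) × 1.45 m/s = 4.82 m/s.
Energy conservation along the streamline gives P₂ = P₁ − ½ρ(v₂² − v₁²) − ρg(h₂ − h₁).
P₂ = 210000 + ½·1000·(1.45² − 4.82²) − 1000·9.8·(+13.5) = 210000 + (-10600) − (132000) = 67100 Pa.

P₂ ≈ 67.1 kPa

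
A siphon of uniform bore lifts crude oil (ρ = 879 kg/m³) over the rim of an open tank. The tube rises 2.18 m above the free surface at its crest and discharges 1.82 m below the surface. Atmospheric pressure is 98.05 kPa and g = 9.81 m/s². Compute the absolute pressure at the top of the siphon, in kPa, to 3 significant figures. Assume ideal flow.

The outlet speed comes from Torricelli: v = √(2g·1.82) = 5.98 m/s.
The bore is uniform, so the speed at the crest is the same v. Bernoulli surface→crest: P_atm = P_top + ½ρv² + ρg·h_top.
P_top = 98050 − ½·879·5.98² − 879·9.81·2.18 = 63600 Pa.

P_top ≈ 63.6 kPa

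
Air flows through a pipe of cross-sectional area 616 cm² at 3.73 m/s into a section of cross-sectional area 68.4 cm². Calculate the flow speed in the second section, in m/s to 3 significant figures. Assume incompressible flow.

By continuity, v₂ = v₁·A₁/A₂ = 3.73·(616/68.4) = 33.6 m/s.

v₂ = 33.6 m/s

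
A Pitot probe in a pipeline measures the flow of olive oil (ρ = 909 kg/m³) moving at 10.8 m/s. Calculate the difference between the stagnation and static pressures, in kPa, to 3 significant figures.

At the stagnation point the flow is brought to rest, so Bernoulli gives P_stag − P_static = ½ρv².
ΔP = ½·909·10.8² = 53000 Pa.

ΔP ≈ 53.0 kPa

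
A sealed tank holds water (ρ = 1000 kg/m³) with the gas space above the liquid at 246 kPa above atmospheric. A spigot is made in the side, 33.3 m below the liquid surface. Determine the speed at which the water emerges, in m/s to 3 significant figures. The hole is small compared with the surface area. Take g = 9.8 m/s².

33.8 m/s

Take point 1 at the surface (v₁ ≈ 0) and point 2 at the hole (at atmospheric pressure). Bernoulli: P₁ + ρg h = P_atm + ½ρv₂².
With P₁ − P_atm = 246000 Pa, v₂ = √(2gh + 2ΔP/ρ) = √(2·9.8·33.3 + 2·246000/1000) = 33.8 m/s.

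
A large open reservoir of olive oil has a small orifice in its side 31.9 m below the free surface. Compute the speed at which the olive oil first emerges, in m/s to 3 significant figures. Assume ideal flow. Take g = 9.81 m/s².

v ≈ 25.0 m/s

The surface is effectively still and both ends are open, so ½v² = gh and v = √(2·9.81·31.9) = 25.0 m/s.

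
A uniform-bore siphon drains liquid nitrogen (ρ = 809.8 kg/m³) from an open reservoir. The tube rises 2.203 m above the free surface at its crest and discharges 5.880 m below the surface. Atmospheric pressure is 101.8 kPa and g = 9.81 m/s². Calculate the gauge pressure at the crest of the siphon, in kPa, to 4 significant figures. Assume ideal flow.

P_gauge = -64.21 kPa

Bernoulli surface→outlet gives ½v² = g·h_out, so v = √(2·9.81·5.880) = 10.74 m/s.
The bore is uniform, so the speed at the crest is the same v. Bernoulli surface→crest: P_atm = P_top + ½ρv² + ρg·h_top.
P_top = 101800 − ½·809.8·10.74² − 809.8·9.81·2.203 = 37590 Pa. So P_gauge = P_top − P_atm = -64210 Pa.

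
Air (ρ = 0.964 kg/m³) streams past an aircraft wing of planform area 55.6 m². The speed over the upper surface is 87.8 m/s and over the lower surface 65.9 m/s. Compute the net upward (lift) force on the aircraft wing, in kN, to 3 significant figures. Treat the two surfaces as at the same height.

F ≈ 90.2 kN

With equal heights on the two surfaces, Bernoulli gives P_lower − P_upper = ½ρ(v_upper² − v_lower²).
ΔP = ½·0.964·(87.8² − 65.9²) = 1620 Pa.
Lift = ΔP · A = 1620 × 55.6 = 90200 N.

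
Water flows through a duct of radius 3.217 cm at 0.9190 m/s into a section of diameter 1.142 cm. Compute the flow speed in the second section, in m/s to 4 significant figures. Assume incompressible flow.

v₂ ≈ 29.17 m/s

By continuity, v₂ = v₁·A₁/A₂ = 0.9190·(32.51/1.024) = 29.17 m/s.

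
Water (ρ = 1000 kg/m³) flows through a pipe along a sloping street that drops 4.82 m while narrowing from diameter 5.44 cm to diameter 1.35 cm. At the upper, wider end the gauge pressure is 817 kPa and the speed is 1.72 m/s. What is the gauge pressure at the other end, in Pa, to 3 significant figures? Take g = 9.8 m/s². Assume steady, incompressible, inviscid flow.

P₂ ≈ 476000 Pa

Continuity gives A₁v₁ = A₂v₂, so v₂ = (23.2 cm²)/(1.43 cm²) × 1.72 m/s = 27.9 m/s.
Bernoulli: P₁ + ½ρv₁² + ρg h₁ = P₂ + ½ρv₂² + ρg h₂, so P₂ = P₁ + ½ρ(v₁² − v₂²) − ρg(h₂ − h₁).
P₂ = 817000 + ½·1000·(1.72² − 27.9²) − 1000·9.8·(−4.82) = 817000 + (-389000) − (-47200) = 476000 Pa.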